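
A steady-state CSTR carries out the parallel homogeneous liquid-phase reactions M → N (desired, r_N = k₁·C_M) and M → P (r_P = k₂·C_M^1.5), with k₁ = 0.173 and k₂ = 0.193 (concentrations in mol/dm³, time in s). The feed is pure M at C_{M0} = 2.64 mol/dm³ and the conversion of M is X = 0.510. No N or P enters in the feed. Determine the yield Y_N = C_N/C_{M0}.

0.225

Exit C_M = C_{M0}(1−X) = 2.64×0.490 = 1.294 mol/dm³.
In a CSTR the entire volume is at exit conditions, so r_N = 0.173×1.294 = 0.2238 and r_P = 0.193×1.294^1.5 = 0.2840.
Fraction of consumed M going to N: r_N/(r_N+r_P) = 0.4408.
C_N = 0.4408·C_{M0}·X = 0.4408×2.64×0.510 = 0.593 mol/dm³; Y_N = C_N/C_{M0} = 0.225.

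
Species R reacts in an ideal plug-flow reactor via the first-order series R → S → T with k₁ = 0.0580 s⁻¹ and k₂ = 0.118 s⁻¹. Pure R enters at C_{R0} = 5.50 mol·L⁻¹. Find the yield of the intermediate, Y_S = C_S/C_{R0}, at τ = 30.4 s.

0.139

Solving the coupled first-order balances gives C_S(τ) = [k₁/(k₂−k₁)]·C_{R0}·(e^(−k₁τ) − e^(−k₂τ)).
e^(−k₁τ) = e^(−0.0580×30.4) = e^(−1.763) = 0.1715; e^(−k₂τ) = e^(−3.587) = 0.02768.
C_S = 0.0580×5.50/(0.118−0.0580) × (0.1715−0.02768) = 5.317×0.1438 = 0.7646 mol·L⁻¹.
Y_S = C_S/C_{R0} = 0.7646/5.50 = 0.139.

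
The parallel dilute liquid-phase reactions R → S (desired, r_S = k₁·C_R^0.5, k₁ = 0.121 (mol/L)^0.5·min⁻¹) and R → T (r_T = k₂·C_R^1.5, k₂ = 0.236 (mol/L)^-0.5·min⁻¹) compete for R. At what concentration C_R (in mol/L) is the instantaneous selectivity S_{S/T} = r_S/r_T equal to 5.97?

0.0859 mol/L

S_{S/T} = (k₁/k₂)·C_R⁻¹ ⇒ C_R = (S·k₂/k₁)^(-1).
= (5.97×0.236/0.121)^(-1) = (11.64)^(-1) = 0.0859 mol/L.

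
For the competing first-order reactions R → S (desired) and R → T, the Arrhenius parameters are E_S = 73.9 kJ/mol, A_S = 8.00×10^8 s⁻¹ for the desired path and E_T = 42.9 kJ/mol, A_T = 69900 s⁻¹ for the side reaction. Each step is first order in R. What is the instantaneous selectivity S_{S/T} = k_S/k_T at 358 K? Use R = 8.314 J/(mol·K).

With equal orders, S_{S/T} = k_S/k_T = (A_S/A_T)·exp[(E_T−E_S)/(RT)].
(E_T−E_S)/(RT) = (42.9−73.9)×10³/(8.314×358) = -31000/2976 = -10.42.
k_S/k_T = (8.00×10^8/69900)·exp(-10.42) = 11445 × 2.997×10^-5 = 0.343.
Since E_S > E_T, raising the temperature improves selectivity toward S.

0.343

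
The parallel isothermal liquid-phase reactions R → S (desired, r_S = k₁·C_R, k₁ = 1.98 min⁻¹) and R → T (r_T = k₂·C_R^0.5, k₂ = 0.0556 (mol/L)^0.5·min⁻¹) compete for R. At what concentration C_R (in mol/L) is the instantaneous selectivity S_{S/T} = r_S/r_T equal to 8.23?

S_{S/T} = (k₁/k₂)·C_R^0.5 ⇒ C_R = (S·k₂/k₁)^(2).
= (8.23×0.0556/1.98)^(2) = (0.2311)^(2) = 0.0534 mol/L.

0.0534 mol/L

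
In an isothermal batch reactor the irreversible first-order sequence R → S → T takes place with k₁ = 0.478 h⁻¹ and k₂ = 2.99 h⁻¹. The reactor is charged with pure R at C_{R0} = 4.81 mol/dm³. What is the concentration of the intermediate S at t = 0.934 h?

Solving the coupled first-order balances gives C_S(t) = [k₁/(k₂−k₁)]·C_{R0}·(e^(−k₁t) − e^(−k₂t)).
e^(−k₁t) = e^(−0.478×0.934) = e^(−0.4465) = 0.6399; e^(−k₂t) = e^(−2.793) = 0.06126.
C_S = 0.478×4.81/(2.99−0.478) × (0.6399−0.06126) = 0.9153×0.5786 = 0.5296 mol/dm³.

0.530 mol/dm³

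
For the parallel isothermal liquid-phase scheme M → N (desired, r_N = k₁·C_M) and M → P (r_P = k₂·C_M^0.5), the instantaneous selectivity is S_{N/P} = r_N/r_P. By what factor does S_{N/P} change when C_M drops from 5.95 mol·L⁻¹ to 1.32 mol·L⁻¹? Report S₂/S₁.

0.471

S_{N/P} = (k₁/k₂)·C_M^0.5, so S₂/S₁ = (C_{M,2}/C_{M,1})^0.5.
= (1.32/5.95)^0.5 = (0.2218)^0.5 = 0.471.
Selectivity toward N falls as C_M falls — high-concentration operation is favoured.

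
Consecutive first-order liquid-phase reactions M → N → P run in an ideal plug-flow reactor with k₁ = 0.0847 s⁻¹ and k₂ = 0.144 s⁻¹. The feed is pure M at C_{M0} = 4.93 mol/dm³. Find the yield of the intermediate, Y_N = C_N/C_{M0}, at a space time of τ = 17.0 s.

Solving the coupled first-order balances gives C_N(τ) = [k₁/(k₂−k₁)]·C_{M0}·(e^(−k₁τ) − e^(−k₂τ)).
e^(−k₁τ) = e^(−0.0847×17.0) = e^(−1.440) = 0.2370; e^(−k₂τ) = e^(−2.448) = 0.08647.
C_N = 0.0847×4.93/(0.144−0.0847) × (0.2370−0.08647) = 7.042×0.1505 = 1.060 mol/dm³.
Y_N = C_N/C_{M0} = 1.060/4.93 = 0.215.

0.215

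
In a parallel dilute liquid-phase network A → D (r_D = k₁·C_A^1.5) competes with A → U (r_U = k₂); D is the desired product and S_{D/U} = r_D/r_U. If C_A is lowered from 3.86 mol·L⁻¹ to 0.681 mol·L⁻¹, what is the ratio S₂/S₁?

0.0741

S_{D/U} = (k₁/k₂)·C_A^1.5, so S₂/S₁ = (C_{A,2}/C_{A,1})^1.5.
= (0.681/3.86)^1.5 = (0.1764)^1.5 = 0.0741.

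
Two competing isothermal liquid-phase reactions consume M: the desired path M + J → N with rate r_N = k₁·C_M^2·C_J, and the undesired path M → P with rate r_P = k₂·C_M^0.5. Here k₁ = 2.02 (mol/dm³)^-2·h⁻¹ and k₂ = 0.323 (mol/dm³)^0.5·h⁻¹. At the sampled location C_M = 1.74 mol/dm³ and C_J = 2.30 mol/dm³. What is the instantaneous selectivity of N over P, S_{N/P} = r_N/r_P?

33.0

S_{N/P} = r_N/r_P = (k₁·C_M^2·C_J)/(k₂·C_M^0.5) = (k₁/k₂)·C_M^1.5·C_J.
= (2.02×1.740^2×2.300) / (0.323×1.740^0.5) = 14.07/0.4261 = 33.0.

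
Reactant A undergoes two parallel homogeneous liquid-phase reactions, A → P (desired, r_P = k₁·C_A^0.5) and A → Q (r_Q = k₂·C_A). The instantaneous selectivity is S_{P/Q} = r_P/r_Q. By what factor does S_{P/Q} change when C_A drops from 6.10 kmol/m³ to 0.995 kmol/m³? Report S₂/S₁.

S_{P/Q} = (k₁/k₂)·C_A^-0.5, so S₂/S₁ = (C_{A,2}/C_{A,1})^-0.5.
= (0.995/6.10)^(-0.5) = (0.1631)^(-0.5) = 2.48.

2.48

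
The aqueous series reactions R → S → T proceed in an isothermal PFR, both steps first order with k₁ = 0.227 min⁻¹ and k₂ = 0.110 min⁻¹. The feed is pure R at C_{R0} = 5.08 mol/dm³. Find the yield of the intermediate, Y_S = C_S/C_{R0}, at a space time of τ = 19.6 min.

Solving the coupled first-order balances gives C_S(τ) = [k₁/(k₂−k₁)]·C_{R0}·(e^(−k₁τ) − e^(−k₂τ)).
e^(−k₁τ) = e^(−0.227×19.6) = e^(−4.449) = 0.01169; e^(−k₂τ) = e^(−2.156) = 0.1158.
C_S = 0.227×5.08/(0.110−0.227) × (0.01169−0.1158) = (-9.856)×(-0.1041) = 1.026 mol/dm³.
Y_S = C_S/C_{R0} = 1.026/5.08 = 0.202.

0.202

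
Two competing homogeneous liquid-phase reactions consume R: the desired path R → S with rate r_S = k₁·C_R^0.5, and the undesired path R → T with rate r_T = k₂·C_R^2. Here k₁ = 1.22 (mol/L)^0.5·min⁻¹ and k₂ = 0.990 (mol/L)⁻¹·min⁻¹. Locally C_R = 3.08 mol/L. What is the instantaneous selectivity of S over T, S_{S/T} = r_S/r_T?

S_{S/T} = r_S/r_T = (k₁·C_R^0.5)/(k₂·C_R^2) = (k₁/k₂)·C_R^-1.5.
= (1.22×3.080^0.5) / (0.990×3.080^2) = 2.141/9.392 = 0.228.
The undesired path is higher order in R, so low C_R (CSTR or dilute feed) favours S.

0.228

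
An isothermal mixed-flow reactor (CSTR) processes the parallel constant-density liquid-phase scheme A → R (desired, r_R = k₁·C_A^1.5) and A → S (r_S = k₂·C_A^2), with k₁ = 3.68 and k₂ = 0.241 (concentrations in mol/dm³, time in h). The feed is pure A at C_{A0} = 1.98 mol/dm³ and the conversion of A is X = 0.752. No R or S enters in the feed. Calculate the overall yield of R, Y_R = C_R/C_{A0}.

Exit C_A = C_{A0}(1−X) = 1.98×0.248 = 0.4910 mol/dm³.
In a CSTR the entire volume is at exit conditions, so r_R = 3.68×0.4910^1.5 = 1.266 and r_S = 0.241×0.4910^2 = 0.05811.
Fraction of consumed A going to R: r_R/(r_R+r_S) = 0.9561.
C_R = 0.9561·C_{A0}·X = 0.9561×1.98×0.752 = 1.42 mol/dm³; Y_R = C_R/C_{A0} = 0.719.

0.719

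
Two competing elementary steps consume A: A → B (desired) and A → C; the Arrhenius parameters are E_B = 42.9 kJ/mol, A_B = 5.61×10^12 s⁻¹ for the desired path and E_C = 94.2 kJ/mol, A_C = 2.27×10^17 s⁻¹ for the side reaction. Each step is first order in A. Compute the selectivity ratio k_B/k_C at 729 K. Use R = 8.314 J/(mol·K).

With equal orders, S_{B/C} = k_B/k_C = (A_B/A_C)·exp[(E_C−E_B)/(RT)].
(E_C−E_B)/(RT) = (94.2−42.9)×10³/(8.314×729) = 51300/6061 = 8.464.
k_B/k_C = (5.61×10^12/2.27×10^17)·exp(8.464) = 2.471×10^-5 × 4741 = 0.117.
Since E_B < E_C, lowering the temperature improves selectivity toward B.

0.117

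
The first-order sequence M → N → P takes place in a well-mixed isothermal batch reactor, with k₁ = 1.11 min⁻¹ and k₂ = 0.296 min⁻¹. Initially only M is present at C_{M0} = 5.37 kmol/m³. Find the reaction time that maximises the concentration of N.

1.62 min

The intermediate peaks when r₁ = r₂, i.e. k₁e^(−k₁t) = k₂e^(−k₂t), giving t_opt = ln(k₂/k₁)/(k₂−k₁).
= ln(0.296/1.11)/(0.296−1.11) = ln(0.2667)/-0.8140 = -1.322/-0.8140 = 1.62 min.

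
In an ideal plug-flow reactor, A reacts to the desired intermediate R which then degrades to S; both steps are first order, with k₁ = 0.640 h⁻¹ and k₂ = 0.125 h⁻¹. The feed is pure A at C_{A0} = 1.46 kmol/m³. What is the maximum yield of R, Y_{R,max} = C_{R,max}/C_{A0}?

Evaluating C_R at τ_opt = ln(k₂/k₁)/(k₂−k₁) gives C_{R,max}/C_{A0} = (k₁/k₂)^[k₂/(k₂−k₁)].
= (0.640/0.125)^(0.125/(0.125−0.640)) = (5.120)^(-0.2427) = 0.6727.

0.673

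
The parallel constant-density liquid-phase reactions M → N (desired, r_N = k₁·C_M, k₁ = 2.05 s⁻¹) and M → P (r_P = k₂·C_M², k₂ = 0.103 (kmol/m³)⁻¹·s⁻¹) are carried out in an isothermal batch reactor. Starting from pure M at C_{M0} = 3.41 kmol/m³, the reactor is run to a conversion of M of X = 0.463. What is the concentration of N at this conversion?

C_M = C_{M0}(1−X) = 1.831 kmol/m³.
Along a PFR/batch, dC_N/dC_M = −r_N/(r_N+r_P) = −k₁/(k₁+k₂·C_M).
Integrating from C_{M0} to C_M: C_N = (2.05/0.103)·ln[(2.05+0.103·3.41)/(2.05+0.103·1.83)] = 19.90·ln(2.401/2.239) = 1.396 kmol/m³.

1.40 kmol/m³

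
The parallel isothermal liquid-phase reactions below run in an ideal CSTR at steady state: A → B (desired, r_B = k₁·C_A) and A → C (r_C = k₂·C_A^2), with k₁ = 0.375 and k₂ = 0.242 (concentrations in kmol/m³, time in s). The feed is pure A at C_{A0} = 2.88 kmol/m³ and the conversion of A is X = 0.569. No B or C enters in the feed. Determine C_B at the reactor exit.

0.910 kmol/m³

Exit C_A = C_{A0}(1−X) = 2.88×0.431 = 1.241 kmol/m³.
In a CSTR the entire volume is at exit conditions, so r_B = 0.375×1.241 = 0.4655 and r_C = 0.242×1.241^2 = 0.3729.
Fraction of consumed A going to B: r_B/(r_B+r_C) = 0.5552.
C_B = 0.5552·C_{A0}·X = 0.5552×2.88×0.569 = 0.910 kmol/m³.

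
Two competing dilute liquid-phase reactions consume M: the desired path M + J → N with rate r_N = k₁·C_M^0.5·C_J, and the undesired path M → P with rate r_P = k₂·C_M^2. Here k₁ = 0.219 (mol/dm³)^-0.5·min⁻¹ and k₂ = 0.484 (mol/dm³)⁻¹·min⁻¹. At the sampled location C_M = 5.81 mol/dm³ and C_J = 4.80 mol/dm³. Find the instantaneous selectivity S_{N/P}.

0.155

S_{N/P} = r_N/r_P = (k₁·C_M^0.5·C_J)/(k₂·C_M^2) = (k₁/k₂)·C_M^-1.5·C_J.
= (0.219×5.810^0.5×4.800) / (0.484×5.810^2) = 2.534/16.34 = 0.155.
The undesired path is higher order in M, so low C_M (CSTR or dilute feed) favours N.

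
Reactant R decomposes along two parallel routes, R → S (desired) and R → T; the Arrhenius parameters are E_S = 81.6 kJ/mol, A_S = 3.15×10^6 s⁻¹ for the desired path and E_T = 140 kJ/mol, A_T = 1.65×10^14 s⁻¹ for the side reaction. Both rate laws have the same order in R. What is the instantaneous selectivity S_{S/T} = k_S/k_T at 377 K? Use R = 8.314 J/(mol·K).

With equal orders, S_{S/T} = k_S/k_T = (A_S/A_T)·exp[(E_T−E_S)/(RT)].
(E_T−E_S)/(RT) = (140−81.6)×10³/(8.314×377) = 58400/3134 = 18.63.
k_S/k_T = (3.15×10^6/1.65×10^14)·exp(18.63) = 1.909×10^-8 × 1.235×10^8 = 2.36.
Since E_S < E_T, lowering the temperature improves selectivity toward S.

2.36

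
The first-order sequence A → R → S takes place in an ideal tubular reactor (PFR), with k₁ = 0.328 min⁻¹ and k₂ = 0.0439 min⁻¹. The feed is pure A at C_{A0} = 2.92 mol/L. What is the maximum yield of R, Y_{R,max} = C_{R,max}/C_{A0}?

For a first-order series the maximum intermediate yield is C_{R,max}/C_{A0} = (k₁/k₂)^[k₂/(k₂−k₁)].
= (0.328/0.0439)^(0.0439/(0.0439−0.328)) = (7.472)^(-0.1545) = 0.7329.

0.733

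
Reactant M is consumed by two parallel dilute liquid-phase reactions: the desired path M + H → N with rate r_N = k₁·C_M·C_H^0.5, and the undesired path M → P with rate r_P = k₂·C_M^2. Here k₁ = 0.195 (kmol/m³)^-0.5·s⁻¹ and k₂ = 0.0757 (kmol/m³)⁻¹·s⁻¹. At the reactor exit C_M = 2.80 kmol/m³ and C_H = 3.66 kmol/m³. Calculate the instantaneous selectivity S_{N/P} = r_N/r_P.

1.76

S_{N/P} = r_N/r_P = (k₁·C_M·C_H^0.5)/(k₂·C_M^2) = (k₁/k₂)·C_M⁻¹·C_H^0.5.
= (0.195×2.800×3.660^0.5) / (0.0757×2.800^2) = 1.045/0.5935 = 1.76.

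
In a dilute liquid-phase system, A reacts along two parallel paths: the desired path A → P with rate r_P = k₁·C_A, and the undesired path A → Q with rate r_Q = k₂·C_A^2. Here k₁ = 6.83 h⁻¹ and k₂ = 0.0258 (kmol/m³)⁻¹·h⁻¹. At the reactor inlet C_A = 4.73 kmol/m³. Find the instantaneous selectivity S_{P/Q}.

56.0

S_{P/Q} = r_P/r_Q = (k₁·C_A)/(k₂·C_A^2) = (k₁/k₂)·C_A⁻¹.
= (6.83×4.730) / (0.0258×4.730^2) = 32.31/0.5772 = 56.0.
The undesired path is higher order in A, so low C_A (CSTR or dilute feed) favours P.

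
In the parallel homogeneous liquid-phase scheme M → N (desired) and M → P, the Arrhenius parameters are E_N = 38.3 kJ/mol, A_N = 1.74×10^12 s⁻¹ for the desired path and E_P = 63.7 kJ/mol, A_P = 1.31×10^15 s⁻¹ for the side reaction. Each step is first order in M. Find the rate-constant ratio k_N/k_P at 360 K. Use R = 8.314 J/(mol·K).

Since both paths have the same order in M, the concentration cancels and S_{N/P} = k_N/k_P = (A_N/A_P)·exp[(E_P−E_N)/(RT)].
(E_P−E_N)/(RT) = (63.7−38.3)×10³/(8.314×360) = 25400/2993 = 8.486.
k_N/k_P = (1.74×10^12/1.31×10^15)·exp(8.486) = 0.001328 × 4848 = 6.44.
Since E_N < E_P, lowering the temperature improves selectivity toward N.

6.44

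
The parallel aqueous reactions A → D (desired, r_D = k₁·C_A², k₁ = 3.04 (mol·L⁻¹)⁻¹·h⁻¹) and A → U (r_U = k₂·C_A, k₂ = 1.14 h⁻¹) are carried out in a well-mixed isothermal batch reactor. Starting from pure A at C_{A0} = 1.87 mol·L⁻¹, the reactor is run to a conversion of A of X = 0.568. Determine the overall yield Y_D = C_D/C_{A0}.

C_A = C_{A0}(1−X) = 0.8078 mol·L⁻¹.
Along a PFR/batch, dC_U/dC_A = −r_U/(r_D+r_U) = −k₂/(k₂+k₁·C_A).
Integrating from C_{A0} to C_A: C_U = (1.14/3.04)·ln[(1.14+3.04·1.87)/(1.14+3.04·0.808)] = 0.3750·ln(6.825/3.596) = 0.2403 mol·L⁻¹.
Then C_D = (C_{A0}−C_A) − C_U = 1.062 − 0.2403 = 0.8219 mol·L⁻¹.
Y_D = C_D/C_{A0} = 0.8219/1.87 = 0.439.

0.439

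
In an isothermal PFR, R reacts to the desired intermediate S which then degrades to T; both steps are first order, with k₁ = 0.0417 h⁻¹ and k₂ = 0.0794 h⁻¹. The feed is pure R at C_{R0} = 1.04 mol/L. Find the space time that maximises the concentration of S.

Setting dC_S/dτ = 0 gives τ_opt = ln(k₂/k₁)/(k₂−k₁).
= ln(0.0794/0.0417)/(0.0794−0.0417) = ln(1.904)/0.03770 = 0.6440/0.03770 = 17.1 h.

17.1 h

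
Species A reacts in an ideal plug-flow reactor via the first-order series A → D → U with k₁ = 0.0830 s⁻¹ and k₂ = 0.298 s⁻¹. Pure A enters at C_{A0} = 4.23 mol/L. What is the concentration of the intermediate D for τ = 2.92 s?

0.597 mol/L

The intermediate concentration in a first-order A→B→C sequence is C_D = k₁C_{A0}(e^(−k₁τ) − e^(−k₂τ))/(k₂−k₁).
e^(−k₁τ) = e^(−0.0830×2.92) = e^(−0.2424) = 0.7848; e^(−k₂τ) = e^(−0.8702) = 0.4189.
C_D = 0.0830×4.23/(0.298−0.0830) × (0.7848−0.4189) = 1.633×0.3659 = 0.5975 mol/L.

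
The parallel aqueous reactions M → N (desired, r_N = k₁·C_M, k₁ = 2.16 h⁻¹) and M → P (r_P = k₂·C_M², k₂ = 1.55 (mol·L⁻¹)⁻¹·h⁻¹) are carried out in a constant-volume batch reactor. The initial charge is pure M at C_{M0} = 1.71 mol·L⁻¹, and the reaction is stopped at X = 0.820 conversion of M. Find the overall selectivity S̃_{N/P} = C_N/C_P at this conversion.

C_M = C_{M0}(1−X) = 0.3078 mol·L⁻¹.
Along a PFR/batch, dC_N/dC_M = −r_N/(r_N+r_P) = −k₁/(k₁+k₂·C_M).
Integrating from C_{M0} to C_M: C_N = (2.16/1.55)·ln[(2.16+1.55·1.71)/(2.16+1.55·0.308)] = 1.394·ln(4.811/2.637) = 0.8377 mol·L⁻¹.
C_P = (C_{M0}−C_M)−C_N = 0.5645 mol·L⁻¹; S̃_{N/P} = 0.8377/0.5645 = 1.48.

1.48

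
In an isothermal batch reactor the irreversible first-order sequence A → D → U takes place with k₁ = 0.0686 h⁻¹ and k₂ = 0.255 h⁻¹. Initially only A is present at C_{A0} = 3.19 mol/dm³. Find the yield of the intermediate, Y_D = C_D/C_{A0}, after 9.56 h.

0.159

For first-order series with pure A initially, C_D(t) = k₁C_{A0}/(k₂−k₁)·(e^(−k₁t) − e^(−k₂t)).
e^(−k₁t) = e^(−0.0686×9.56) = e^(−0.6558) = 0.5190; e^(−k₂t) = e^(−2.438) = 0.08735.
C_D = 0.0686×3.19/(0.255−0.0686) × (0.5190−0.08735) = 1.174×0.4317 = 0.5068 mol/dm³.
Y_D = C_D/C_{A0} = 0.5068/3.19 = 0.159.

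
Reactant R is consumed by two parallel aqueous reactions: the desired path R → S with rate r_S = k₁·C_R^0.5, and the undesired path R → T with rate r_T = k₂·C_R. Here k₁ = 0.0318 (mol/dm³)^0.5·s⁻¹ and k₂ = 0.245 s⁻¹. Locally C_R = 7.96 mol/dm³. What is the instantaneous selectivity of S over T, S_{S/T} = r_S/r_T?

S_{S/T} = r_S/r_T = (k₁·C_R^0.5)/(k₂·C_R) = (k₁/k₂)·C_R^-0.5.
= (0.0318×7.960^0.5) / (0.245×7.960) = 0.08972/1.950 = 0.0460.
The undesired path is higher order in R, so low C_R (CSTR or dilute feed) favours S.

0.0460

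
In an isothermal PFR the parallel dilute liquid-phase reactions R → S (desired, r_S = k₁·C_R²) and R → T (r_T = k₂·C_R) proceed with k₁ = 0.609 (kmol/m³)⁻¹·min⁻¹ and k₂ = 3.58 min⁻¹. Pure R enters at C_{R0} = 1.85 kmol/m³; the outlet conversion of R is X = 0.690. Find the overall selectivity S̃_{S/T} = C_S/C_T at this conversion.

0.203

C_R = C_{R0}(1−X) = 0.5735 kmol/m³.
Along a PFR/batch, dC_T/dC_R = −r_T/(r_S+r_T) = −k₂/(k₂+k₁·C_R).
Integrating from C_{R0} to C_R: C_T = (3.58/0.609)·ln[(3.58+0.609·1.85)/(3.58+0.609·0.574)] = 5.878·ln(4.707/3.929) = 1.061 kmol/m³.
Then C_S = (C_{R0}−C_R) − C_T = 1.276 − 1.061 = 0.2153 kmol/m³.
S̃_{S/T} = C_S/C_T = 0.2153/1.061 = 0.203.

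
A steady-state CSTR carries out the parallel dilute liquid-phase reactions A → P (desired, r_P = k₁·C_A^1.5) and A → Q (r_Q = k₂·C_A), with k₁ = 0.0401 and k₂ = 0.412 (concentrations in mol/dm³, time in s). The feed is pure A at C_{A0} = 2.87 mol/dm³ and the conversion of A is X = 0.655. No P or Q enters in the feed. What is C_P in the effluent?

Exit C_A = C_{A0}(1−X) = 2.87×0.345 = 0.9901 mol/dm³.
A CSTR operates uniformly at the exit composition, giving r_P = 0.03951 and r_Q = 0.4079 (each k·C_A^n at C_A = 0.9901).
Fraction of consumed A going to P: r_P/(r_P+r_Q) = 0.08830.
C_P = 0.08830·C_{A0}·X = 0.08830×2.87×0.655 = 0.166 mol/dm³.

0.166 mol/dm³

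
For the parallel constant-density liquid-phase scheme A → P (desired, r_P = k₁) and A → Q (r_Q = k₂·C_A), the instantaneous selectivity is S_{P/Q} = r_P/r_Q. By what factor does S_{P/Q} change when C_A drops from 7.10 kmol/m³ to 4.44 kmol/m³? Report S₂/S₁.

S_{P/Q} = (k₁/k₂)·C_A⁻¹, so S₂/S₁ = (C_{A,2}/C_{A,1})⁻¹.
= 7.10/4.44 = 1.60.
Selectivity toward P rises as C_A falls — low-concentration operation is favoured.

1.60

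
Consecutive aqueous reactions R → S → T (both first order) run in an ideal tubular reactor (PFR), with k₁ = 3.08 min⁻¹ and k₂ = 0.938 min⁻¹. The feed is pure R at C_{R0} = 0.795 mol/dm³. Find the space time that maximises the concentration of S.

The intermediate peaks when r₁ = r₂, i.e. k₁e^(−k₁τ) = k₂e^(−k₂τ), giving τ_opt = ln(k₂/k₁)/(k₂−k₁).
= ln(0.938/3.08)/(0.938−3.08) = ln(0.3045)/-2.142 = -1.189/-2.142 = 0.555 min.

0.555 min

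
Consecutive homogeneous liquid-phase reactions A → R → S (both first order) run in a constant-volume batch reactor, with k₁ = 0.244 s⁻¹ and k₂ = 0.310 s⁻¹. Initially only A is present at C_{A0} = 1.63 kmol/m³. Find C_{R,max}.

Evaluating C_R at t_opt = ln(k₂/k₁)/(k₂−k₁) gives C_{R,max}/C_{A0} = (k₁/k₂)^[k₂/(k₂−k₁)].
= (0.244/0.310)^(0.310/(0.310−0.244)) = (0.7871)^(4.697) = 0.3248.
C_{R,max} = 0.3248×1.63 = 0.529 kmol/m³.

0.529 kmol/m³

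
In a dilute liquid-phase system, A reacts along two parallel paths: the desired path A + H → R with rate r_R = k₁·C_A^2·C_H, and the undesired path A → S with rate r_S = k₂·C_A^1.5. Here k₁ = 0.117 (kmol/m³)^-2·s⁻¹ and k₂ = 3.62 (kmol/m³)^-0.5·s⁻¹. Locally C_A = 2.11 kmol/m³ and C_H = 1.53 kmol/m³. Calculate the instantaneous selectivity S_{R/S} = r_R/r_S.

S_{R/S} = r_R/r_S = (k₁·C_A^2·C_H)/(k₂·C_A^1.5) = (k₁/k₂)·C_A^0.5·C_H.
= (0.117×2.110^2×1.530) / (3.62×2.110^1.5) = 0.7970/11.10 = 0.0718.
Since the desired path is higher order in A, keeping C_A high (PFR or concentrated feed) favours R.

0.0718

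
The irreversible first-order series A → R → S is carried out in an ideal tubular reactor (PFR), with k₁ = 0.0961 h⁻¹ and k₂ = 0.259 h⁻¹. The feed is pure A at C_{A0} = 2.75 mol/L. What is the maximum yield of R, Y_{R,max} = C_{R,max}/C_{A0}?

At the optimum, C_{R,max}/C_{A0} = (k₁/k₂)^[k₂/(k₂−k₁)].
= (0.0961/0.259)^(0.259/(0.259−0.0961)) = (0.3710)^(1.590) = 0.2067.

0.207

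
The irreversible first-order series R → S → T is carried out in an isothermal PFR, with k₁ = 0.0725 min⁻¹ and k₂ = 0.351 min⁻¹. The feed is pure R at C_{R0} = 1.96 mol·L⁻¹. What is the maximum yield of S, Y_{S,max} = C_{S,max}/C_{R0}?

0.137

For a first-order series the maximum intermediate yield is C_{S,max}/C_{R0} = (k₁/k₂)^[k₂/(k₂−k₁)].
= (0.0725/0.351)^(0.351/(0.351−0.0725)) = (0.2066)^(1.260) = 0.1370.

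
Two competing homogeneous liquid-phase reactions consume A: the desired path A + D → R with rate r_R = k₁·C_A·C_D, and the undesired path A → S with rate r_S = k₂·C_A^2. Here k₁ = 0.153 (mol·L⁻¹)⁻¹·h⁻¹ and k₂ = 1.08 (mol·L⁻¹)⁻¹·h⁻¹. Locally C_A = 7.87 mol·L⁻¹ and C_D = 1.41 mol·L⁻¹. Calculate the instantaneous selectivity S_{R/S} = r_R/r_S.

S_{R/S} = r_R/r_S = (k₁·C_A·C_D)/(k₂·C_A^2) = (k₁/k₂)·C_A⁻¹·C_D.
= (0.153×7.870×1.410) / (1.08×7.870^2) = 1.698/66.89 = 0.0254.
The undesired path is higher order in A, so low C_A (CSTR or dilute feed) favours R.

0.0254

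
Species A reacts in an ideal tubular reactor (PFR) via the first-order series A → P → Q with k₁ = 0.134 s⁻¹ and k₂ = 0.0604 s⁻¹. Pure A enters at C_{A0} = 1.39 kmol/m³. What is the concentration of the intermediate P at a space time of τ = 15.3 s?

0.679 kmol/m³

Solving the coupled first-order balances gives C_P(τ) = [k₁/(k₂−k₁)]·C_{A0}·(e^(−k₁τ) − e^(−k₂τ)).
e^(−k₁τ) = e^(−0.134×15.3) = e^(−2.050) = 0.1287; e^(−k₂τ) = e^(−0.9241) = 0.3969.
C_P = 0.134×1.39/(0.0604−0.134) × (0.1287−0.3969) = (-2.531)×(-0.2682) = 0.6787 kmol/m³.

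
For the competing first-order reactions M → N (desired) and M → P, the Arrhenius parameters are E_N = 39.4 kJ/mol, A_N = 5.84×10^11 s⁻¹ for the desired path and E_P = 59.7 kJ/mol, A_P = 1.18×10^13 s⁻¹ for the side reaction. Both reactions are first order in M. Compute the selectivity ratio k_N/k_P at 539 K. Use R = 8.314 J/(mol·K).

Since both paths have the same order in M, the concentration cancels and S_{N/P} = k_N/k_P = (A_N/A_P)·exp[(E_P−E_N)/(RT)].
(E_P−E_N)/(RT) = (59.7−39.4)×10³/(8.314×539) = 20300/4481 = 4.530.
k_N/k_P = (5.84×10^11/1.18×10^13)·exp(4.530) = 0.04949 × 92.76 = 4.59.
Since E_N < E_P, lowering the temperature improves selectivity toward N.

4.59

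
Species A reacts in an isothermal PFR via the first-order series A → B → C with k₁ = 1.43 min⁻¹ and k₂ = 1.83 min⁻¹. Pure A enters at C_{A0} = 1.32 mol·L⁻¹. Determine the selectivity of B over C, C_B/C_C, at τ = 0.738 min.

Solving the coupled first-order balances gives C_B(τ) = [k₁/(k₂−k₁)]·C_{A0}·(e^(−k₁τ) − e^(−k₂τ)).
e^(−k₁τ) = e^(−1.43×0.738) = e^(−1.055) = 0.3481; e^(−k₂τ) = e^(−1.351) = 0.2591.
C_B = 1.43×1.32/(1.83−1.43) × (0.3481−0.2591) = 4.719×0.08897 = 0.4199 mol·L⁻¹.
C_A = C_{A0}e^(−k₁τ) = 0.4595 mol·L⁻¹, so C_C = C_{A0}−C_A−C_B = 0.4407 mol·L⁻¹; C_B/C_C = 0.953.

0.953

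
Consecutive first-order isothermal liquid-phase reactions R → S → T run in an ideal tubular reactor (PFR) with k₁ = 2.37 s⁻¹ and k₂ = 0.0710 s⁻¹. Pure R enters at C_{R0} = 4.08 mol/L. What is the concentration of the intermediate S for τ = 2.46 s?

3.52 mol/L

The intermediate concentration in a first-order A→B→C sequence is C_S = k₁C_{R0}(e^(−k₁τ) − e^(−k₂τ))/(k₂−k₁).
e^(−k₁τ) = e^(−2.37×2.46) = e^(−5.830) = 0.002937; e^(−k₂τ) = e^(−0.1747) = 0.8397.
C_S = 2.37×4.08/(0.0710−2.37) × (0.002937−0.8397) = (-4.206)×(-0.8368) = 3.520 mol/L.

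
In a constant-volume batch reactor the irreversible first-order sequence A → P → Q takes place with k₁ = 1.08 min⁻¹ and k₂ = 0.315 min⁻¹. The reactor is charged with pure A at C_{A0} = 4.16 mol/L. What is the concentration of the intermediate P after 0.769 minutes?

2.05 mol/L

The intermediate concentration in a first-order A→B→C sequence is C_P = k₁C_{A0}(e^(−k₁t) − e^(−k₂t))/(k₂−k₁).
e^(−k₁t) = e^(−1.08×0.769) = e^(−0.8305) = 0.4358; e^(−k₂t) = e^(−0.2422) = 0.7849.
C_P = 1.08×4.16/(0.315−1.08) × (0.4358−0.7849) = (-5.873)×(-0.3490) = 2.050 mol/L.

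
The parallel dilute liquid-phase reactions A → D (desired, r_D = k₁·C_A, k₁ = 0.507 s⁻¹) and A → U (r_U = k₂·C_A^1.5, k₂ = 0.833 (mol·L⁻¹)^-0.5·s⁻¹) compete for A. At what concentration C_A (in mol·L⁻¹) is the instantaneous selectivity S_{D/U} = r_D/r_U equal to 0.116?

27.5 mol·L⁻¹

S_{D/U} = (k₁/k₂)·C_A^-0.5 ⇒ C_A = (S·k₂/k₁)^(-2).
= (0.116×0.833/0.507)^(-2) = (0.1906)^(-2) = 27.5 mol·L⁻¹.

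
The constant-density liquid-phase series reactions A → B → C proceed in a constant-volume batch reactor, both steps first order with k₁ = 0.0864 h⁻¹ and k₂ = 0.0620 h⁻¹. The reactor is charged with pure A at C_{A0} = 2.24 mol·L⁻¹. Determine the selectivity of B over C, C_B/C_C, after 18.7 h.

For first-order series with pure A initially, C_B(t) = k₁C_{A0}/(k₂−k₁)·(e^(−k₁t) − e^(−k₂t)).
e^(−k₁t) = e^(−0.0864×18.7) = e^(−1.616) = 0.1988; e^(−k₂t) = e^(−1.159) = 0.3137.
C_B = 0.0864×2.24/(0.0620−0.0864) × (0.1988−0.3137) = (-7.932)×(-0.1149) = 0.9115 mol·L⁻¹.
C_A = C_{A0}e^(−k₁t) = 0.4452 mol·L⁻¹, so C_C = C_{A0}−C_A−C_B = 0.8833 mol·L⁻¹; C_B/C_C = 1.03.

1.03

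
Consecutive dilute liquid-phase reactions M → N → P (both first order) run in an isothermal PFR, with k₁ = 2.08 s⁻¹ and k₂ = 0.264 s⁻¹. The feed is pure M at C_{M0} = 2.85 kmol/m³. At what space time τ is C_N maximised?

For first-order series the maximum of C_N occurs at τ_opt = ln(k₂/k₁)/(k₂−k₁).
= ln(0.264/2.08)/(0.264−2.08) = ln(0.1269)/-1.816 = -2.064/-1.816 = 1.14 s.

1.14 s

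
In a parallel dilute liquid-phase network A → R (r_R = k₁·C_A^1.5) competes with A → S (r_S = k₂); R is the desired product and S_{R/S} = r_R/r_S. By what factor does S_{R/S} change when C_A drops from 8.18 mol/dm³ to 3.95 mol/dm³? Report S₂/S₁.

S_{R/S} = (k₁/k₂)·C_A^1.5, so S₂/S₁ = (C_{A,2}/C_{A,1})^1.5.
= (3.95/8.18)^1.5 = (0.4829)^1.5 = 0.336.
Selectivity toward R falls as C_A falls — high-concentration operation is favoured.

0.336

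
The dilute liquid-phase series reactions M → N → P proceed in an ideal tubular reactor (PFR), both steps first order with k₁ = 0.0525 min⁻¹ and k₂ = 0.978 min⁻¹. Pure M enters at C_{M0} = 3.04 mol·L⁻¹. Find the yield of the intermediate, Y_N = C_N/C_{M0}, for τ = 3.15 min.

0.0455

Solving the coupled first-order balances gives C_N(τ) = [k₁/(k₂−k₁)]·C_{M0}·(e^(−k₁τ) − e^(−k₂τ)).
e^(−k₁τ) = e^(−0.0525×3.15) = e^(−0.1654) = 0.8476; e^(−k₂τ) = e^(−3.081) = 0.04593.
C_N = 0.0525×3.04/(0.978−0.0525) × (0.8476−0.04593) = 0.1724×0.8016 = 0.1382 mol·L⁻¹.
Y_N = C_N/C_{M0} = 0.1382/3.04 = 0.0455.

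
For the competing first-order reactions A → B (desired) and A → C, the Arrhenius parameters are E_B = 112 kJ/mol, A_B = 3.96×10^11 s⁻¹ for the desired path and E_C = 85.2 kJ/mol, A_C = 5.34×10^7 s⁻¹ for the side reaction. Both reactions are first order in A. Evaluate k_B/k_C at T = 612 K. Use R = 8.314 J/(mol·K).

k_B/k_C = (A_B/A_C)·exp[−(E_B−E_C)/(RT)] = (A_B/A_C)·exp[(E_C−E_B)/(RT)].
(E_C−E_B)/(RT) = (85.2−112)×10³/(8.314×612) = -26800/5088 = -5.267.
k_B/k_C = (3.96×10^11/5.34×10^7)·exp(-5.267) = 7416 × 0.005158 = 38.3.

38.3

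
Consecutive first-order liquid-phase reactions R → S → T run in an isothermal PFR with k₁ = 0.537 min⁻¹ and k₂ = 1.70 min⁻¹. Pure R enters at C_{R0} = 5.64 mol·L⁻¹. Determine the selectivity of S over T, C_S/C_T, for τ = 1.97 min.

Solving the coupled first-order balances gives C_S(τ) = [k₁/(k₂−k₁)]·C_{R0}·(e^(−k₁τ) − e^(−k₂τ)).
e^(−k₁τ) = e^(−0.537×1.97) = e^(−1.058) = 0.3472; e^(−k₂τ) = e^(−3.349) = 0.03512.
C_S = 0.537×5.64/(1.70−0.537) × (0.3472−0.03512) = 2.604×0.3121 = 0.8127 mol·L⁻¹.
C_R = C_{R0}e^(−k₁τ) = 1.958 mol·L⁻¹, so C_T = C_{R0}−C_R−C_S = 2.869 mol·L⁻¹; C_S/C_T = 0.283.

0.283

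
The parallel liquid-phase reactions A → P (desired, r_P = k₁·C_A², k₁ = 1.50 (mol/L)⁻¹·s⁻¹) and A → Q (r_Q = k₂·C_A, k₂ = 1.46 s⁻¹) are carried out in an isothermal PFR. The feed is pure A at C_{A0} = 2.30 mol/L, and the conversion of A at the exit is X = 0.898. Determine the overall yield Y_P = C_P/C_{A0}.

C_A = C_{A0}(1−X) = 0.2346 mol/L.
Along a PFR/batch, dC_Q/dC_A = −r_Q/(r_P+r_Q) = −k₂/(k₂+k₁·C_A).
Integrating from C_{A0} to C_A: C_Q = (1.46/1.50)·ln[(1.46+1.50·2.30)/(1.46+1.50·0.235)] = 0.9733·ln(4.910/1.812) = 0.9703 mol/L.
Then C_P = (C_{A0}−C_A) − C_Q = 2.065 − 0.9703 = 1.095 mol/L.
Y_P = C_P/C_{A0} = 1.095/2.30 = 0.476.

0.476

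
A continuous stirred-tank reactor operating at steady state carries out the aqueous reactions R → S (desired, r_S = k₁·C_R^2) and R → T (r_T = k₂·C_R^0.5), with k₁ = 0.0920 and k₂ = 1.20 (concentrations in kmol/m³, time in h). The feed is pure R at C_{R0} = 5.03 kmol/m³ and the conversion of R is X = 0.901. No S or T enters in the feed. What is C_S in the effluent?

Exit C_R = C_{R0}(1−X) = 5.03×0.0990 = 0.4980 kmol/m³.
Rates in a CSTR are evaluated at the outlet concentration: r_S = 0.0920×0.4980^2 = 0.02281, r_T = 1.20×0.4980^0.5 = 0.8468.
Fraction of consumed R going to S: r_S/(r_S+r_T) = 0.02623.
C_S = 0.02623·C_{R0}·X = 0.02623×5.03×0.901 = 0.119 kmol/m³.

0.119 kmol/m³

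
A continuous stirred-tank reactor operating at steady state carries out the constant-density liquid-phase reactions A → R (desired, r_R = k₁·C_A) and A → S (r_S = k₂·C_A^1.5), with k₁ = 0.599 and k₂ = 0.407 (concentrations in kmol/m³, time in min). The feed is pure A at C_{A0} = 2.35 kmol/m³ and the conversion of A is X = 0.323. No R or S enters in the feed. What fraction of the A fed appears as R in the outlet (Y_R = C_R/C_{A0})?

0.174

Exit C_A = C_{A0}(1−X) = 2.35×0.677 = 1.591 kmol/m³.
A CSTR operates uniformly at the exit composition, giving r_R = 0.9530 and r_S = 0.8167 (each k·C_A^n at C_A = 1.591).
Fraction of consumed A going to R: r_R/(r_R+r_S) = 0.5385.
C_R = 0.5385·C_{A0}·X = 0.5385×2.35×0.323 = 0.409 kmol/m³; Y_R = C_R/C_{A0} = 0.174.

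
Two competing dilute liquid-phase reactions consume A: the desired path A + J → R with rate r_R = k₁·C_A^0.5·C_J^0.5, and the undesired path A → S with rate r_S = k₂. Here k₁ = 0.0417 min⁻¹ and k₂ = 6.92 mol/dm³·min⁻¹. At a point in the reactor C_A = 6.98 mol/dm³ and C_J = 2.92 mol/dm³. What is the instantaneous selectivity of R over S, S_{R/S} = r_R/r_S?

S_{R/S} = r_R/r_S = (k₁·C_A^0.5·C_J^0.5)/(k₂) = (k₁/k₂)·C_A^0.5·C_J^0.5.
= (0.0417×6.980^0.5×2.920^0.5) / (6.92) = 0.1883/6.920 = 0.0272.

0.0272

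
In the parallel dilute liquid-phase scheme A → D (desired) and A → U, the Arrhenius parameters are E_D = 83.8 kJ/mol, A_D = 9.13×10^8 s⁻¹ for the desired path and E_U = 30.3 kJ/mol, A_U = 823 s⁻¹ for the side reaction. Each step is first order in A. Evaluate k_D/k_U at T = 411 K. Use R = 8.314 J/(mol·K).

0.176

With equal orders, S_{D/U} = k_D/k_U = (A_D/A_U)·exp[(E_U−E_D)/(RT)].
(E_U−E_D)/(RT) = (30.3−83.8)×10³/(8.314×411) = -53500/3417 = -15.66.
k_D/k_U = (9.13×10^8/823)·exp(-15.66) = 1.109×10^6 × 1.586×10^-7 = 0.176.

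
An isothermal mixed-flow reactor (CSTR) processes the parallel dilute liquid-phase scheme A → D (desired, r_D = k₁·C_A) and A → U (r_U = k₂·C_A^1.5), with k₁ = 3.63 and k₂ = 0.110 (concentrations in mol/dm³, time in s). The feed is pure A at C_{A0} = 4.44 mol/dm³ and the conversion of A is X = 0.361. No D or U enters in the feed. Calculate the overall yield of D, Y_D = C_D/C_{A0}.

0.343

Exit C_A = C_{A0}(1−X) = 4.44×0.639 = 2.837 mol/dm³.
In a CSTR the entire volume is at exit conditions, so r_D = 3.63×2.837 = 10.30 and r_U = 0.110×2.837^1.5 = 0.5257.
Fraction of consumed A going to D: r_D/(r_D+r_U) = 0.9514.
C_D = 0.9514·C_{A0}·X = 0.9514×4.44×0.361 = 1.53 mol/dm³; Y_D = C_D/C_{A0} = 0.343.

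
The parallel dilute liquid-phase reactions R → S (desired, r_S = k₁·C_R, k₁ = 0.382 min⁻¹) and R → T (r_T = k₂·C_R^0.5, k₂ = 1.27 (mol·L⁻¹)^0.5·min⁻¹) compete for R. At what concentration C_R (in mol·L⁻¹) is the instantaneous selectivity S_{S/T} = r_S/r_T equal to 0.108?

S_{S/T} = (k₁/k₂)·C_R^0.5 ⇒ C_R = (S·k₂/k₁)^(2).
= (0.108×1.27/0.382)^(2) = (0.3591)^(2) = 0.129 mol·L⁻¹.

0.129 mol·L⁻¹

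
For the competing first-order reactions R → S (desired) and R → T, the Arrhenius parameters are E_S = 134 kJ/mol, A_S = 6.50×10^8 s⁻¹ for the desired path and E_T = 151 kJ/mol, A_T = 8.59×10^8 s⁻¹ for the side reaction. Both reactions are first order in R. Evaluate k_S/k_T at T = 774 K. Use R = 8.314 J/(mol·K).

10.6

Since both paths have the same order in R, the concentration cancels and S_{S/T} = k_S/k_T = (A_S/A_T)·exp[(E_T−E_S)/(RT)].
(E_T−E_S)/(RT) = (151−134)×10³/(8.314×774) = 17000/6435 = 2.642.
k_S/k_T = (6.50×10^8/8.59×10^8)·exp(2.642) = 0.7567 × 14.04 = 10.6.
Since E_S < E_T, lowering the temperature improves selectivity toward S.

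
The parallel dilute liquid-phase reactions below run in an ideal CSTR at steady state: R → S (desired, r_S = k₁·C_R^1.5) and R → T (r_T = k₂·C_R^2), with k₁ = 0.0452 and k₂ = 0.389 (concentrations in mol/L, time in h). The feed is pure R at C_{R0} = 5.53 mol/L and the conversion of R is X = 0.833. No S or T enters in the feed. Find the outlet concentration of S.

Exit C_R = C_{R0}(1−X) = 5.53×0.167 = 0.9235 mol/L.
Rates in a CSTR are evaluated at the outlet concentration: r_S = 0.0452×0.9235^1.5 = 0.04011, r_T = 0.389×0.9235^2 = 0.3318.
Fraction of consumed R going to S: r_S/(r_S+r_T) = 0.1079.
C_S = 0.1079·C_{R0}·X = 0.1079×5.53×0.833 = 0.497 mol/L.

0.497 mol/L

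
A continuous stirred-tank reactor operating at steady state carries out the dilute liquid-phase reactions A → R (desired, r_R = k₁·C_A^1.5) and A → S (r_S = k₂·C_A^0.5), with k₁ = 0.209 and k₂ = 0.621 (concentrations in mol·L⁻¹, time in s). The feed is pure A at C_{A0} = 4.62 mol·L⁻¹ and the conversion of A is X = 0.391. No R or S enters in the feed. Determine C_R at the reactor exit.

0.879 mol·L⁻¹

Exit C_A = C_{A0}(1−X) = 4.62×0.609 = 2.814 mol·L⁻¹.
A CSTR operates uniformly at the exit composition, giving r_R = 0.9864 and r_S = 1.042 (each k·C_A^n at C_A = 2.814).
Fraction of consumed A going to R: r_R/(r_R+r_S) = 0.4864.
C_R = 0.4864·C_{A0}·X = 0.4864×4.62×0.391 = 0.879 mol·L⁻¹.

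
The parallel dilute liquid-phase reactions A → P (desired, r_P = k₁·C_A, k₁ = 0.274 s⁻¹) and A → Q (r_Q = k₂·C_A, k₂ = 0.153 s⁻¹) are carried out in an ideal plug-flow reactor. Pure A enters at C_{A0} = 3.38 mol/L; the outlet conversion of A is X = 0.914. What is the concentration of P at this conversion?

C_A = C_{A0}(1−X) = 0.2907 mol/L.
Both paths are first order in A, so the instantaneous fraction to P is constant: dC_P/d(−C_A) = k₁/(k₁+k₂) = 0.6417.
C_P = 0.6417·(C_{A0}−C_A) = 0.6417×3.089 = 1.98 mol/L.

1.98 mol/L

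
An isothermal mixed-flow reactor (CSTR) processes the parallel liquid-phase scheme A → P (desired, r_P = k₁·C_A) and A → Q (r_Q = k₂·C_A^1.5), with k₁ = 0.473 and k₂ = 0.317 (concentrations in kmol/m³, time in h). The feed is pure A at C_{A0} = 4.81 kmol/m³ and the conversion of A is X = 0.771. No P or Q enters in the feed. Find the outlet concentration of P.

2.18 kmol/m³

Exit C_A = C_{A0}(1−X) = 4.81×0.229 = 1.101 kmol/m³.
In a CSTR the entire volume is at exit conditions, so r_P = 0.473×1.101 = 0.5210 and r_Q = 0.317×1.101^1.5 = 0.3665.
Fraction of consumed A going to P: r_P/(r_P+r_Q) = 0.5871.
C_P = 0.5871·C_{A0}·X = 0.5871×4.81×0.771 = 2.18 kmol/m³.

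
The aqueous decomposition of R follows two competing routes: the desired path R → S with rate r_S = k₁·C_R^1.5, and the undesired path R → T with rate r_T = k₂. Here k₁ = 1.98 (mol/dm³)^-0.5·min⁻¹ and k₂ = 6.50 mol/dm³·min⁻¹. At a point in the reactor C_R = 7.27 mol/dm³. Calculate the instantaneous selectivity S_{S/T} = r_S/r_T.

S_{S/T} = r_S/r_T = (k₁·C_R^1.5)/(k₂) = (k₁/k₂)·C_R^1.5.
= (1.98×7.270^1.5) / (6.50) = 38.81/6.500 = 5.97.

5.97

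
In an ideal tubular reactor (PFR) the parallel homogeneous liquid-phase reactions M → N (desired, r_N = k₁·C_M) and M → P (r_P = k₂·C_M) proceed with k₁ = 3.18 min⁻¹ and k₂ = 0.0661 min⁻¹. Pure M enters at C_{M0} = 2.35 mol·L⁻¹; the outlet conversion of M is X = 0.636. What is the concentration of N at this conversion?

C_M = C_{M0}(1−X) = 0.8554 mol·L⁻¹.
Both paths are first order in M, so the instantaneous fraction to N is constant: dC_N/d(−C_M) = k₁/(k₁+k₂) = 0.9796.
C_N = 0.9796·(C_{M0}−C_M) = 0.9796×1.495 = 1.46 mol·L⁻¹.

1.46 mol·L⁻¹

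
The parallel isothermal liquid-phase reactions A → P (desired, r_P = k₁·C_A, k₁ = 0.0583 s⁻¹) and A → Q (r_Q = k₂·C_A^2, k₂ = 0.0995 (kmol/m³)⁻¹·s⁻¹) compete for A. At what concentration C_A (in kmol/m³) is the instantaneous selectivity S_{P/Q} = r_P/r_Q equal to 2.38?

S_{P/Q} = (k₁/k₂)·C_A⁻¹ ⇒ C_A = (S·k₂/k₁)^(-1).
= (2.38×0.0995/0.0583)^(-1) = (4.062)^(-1) = 0.246 kmol/m³.

0.246 kmol/m³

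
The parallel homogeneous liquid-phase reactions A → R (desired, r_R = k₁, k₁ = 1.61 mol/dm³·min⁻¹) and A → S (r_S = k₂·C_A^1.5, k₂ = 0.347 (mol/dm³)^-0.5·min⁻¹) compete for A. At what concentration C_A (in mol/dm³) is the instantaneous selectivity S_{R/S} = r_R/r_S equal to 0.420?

4.96 mol/dm³

S_{R/S} = (k₁/k₂)·C_A^-1.5 ⇒ C_A = (S·k₂/k₁)^(1/(-1.5)).
= (0.420×0.347/1.61)^(-0.6667) = (0.09052)^(-0.6667) = 4.96 mol/dm³.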